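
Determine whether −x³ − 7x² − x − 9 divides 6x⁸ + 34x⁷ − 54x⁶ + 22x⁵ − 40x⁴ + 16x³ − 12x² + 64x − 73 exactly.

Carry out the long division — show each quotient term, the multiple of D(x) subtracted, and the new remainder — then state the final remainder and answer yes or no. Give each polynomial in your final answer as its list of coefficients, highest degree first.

Step 1: lead(6x⁸ + 34x⁷ − 54x⁶ + 22x⁵ − 40x⁴ + 16x³ − 12x² + 64x − 73) ÷ lead(D) = 6x⁸ ÷ −x³ = −6x⁵. Subtract (−6x⁵)·D = 6x⁸ + 42x⁷ + 6x⁶ + 54x⁵. Remainder: −8x⁷ − 60x⁶ − 32x⁵ − 40x⁴ + 16x³ − 12x² + 64x − 73.
Step 2: lead(−8x⁷ − 60x⁶ − 32x⁵ − 40x⁴ + 16x³ − 12x² + 64x − 73) ÷ lead(D) = −8x⁷ ÷ −x³ = 8x⁴. Subtract (8x⁴)·D = −8x⁷ − 56x⁶ − 8x⁵ − 72x⁴. Remainder: −4x⁶ − 24x⁵ + 32x⁴ + 16x³ − 12x² + 64x − 73.
Step 3: lead(−4x⁶ − 24x⁵ + 32x⁴ + 16x³ − 12x² + 64x − 73) ÷ lead(D) = −4x⁶ ÷ −x³ = 4x³. Subtract (4x³)·D = −4x⁶ − 28x⁵ − 4x⁴ − 36x³. Remainder: 4x⁵ + 36x⁴ + 52x³ − 12x² + 64x − 73.
Step 4: lead(4x⁵ + 36x⁴ + 52x³ − 12x² + 64x − 73) ÷ lead(D) = 4x⁵ ÷ −x³ = −4x². Subtract (−4x²)·D = 4x⁵ + 28x⁴ + 4x³ + 36x². Remainder: 8x⁴ + 48x³ − 48x² + 64x − 73.
Step 5: lead(8x⁴ + 48x³ − 48x² + 64x − 73) ÷ lead(D) = 8x⁴ ÷ −x³ = −8x. Subtract (−8x)·D = 8x⁴ + 56x³ + 8x² + 72x. Remainder: −8x³ − 56x² − 8x − 73.
Step 6: lead(−8x³ − 56x² − 8x − 73) ÷ lead(D) = −8x³ ÷ −x³ = 8. Subtract (8)·D = −8x³ − 56x² − 8x − 72. Remainder: −1.

R = [-1], so D(x) is not a factor of P(x). no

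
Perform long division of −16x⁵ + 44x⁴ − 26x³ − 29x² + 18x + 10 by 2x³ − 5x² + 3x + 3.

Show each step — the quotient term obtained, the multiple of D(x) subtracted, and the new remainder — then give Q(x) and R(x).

Step 1: lead(−16x⁵ + 44x⁴ − 26x³ − 29x² + 18x + 10) ÷ lead(D) = −16x⁵ ÷ 2x³ = −8x². Subtract (−8x²)·D = −16x⁵ + 40x⁴ − 24x³ − 24x². Remainder: 4x⁴ − 2x³ − 5x² + 18x + 10.
Step 2: lead(4x⁴ − 2x³ − 5x² + 18x + 10) ÷ lead(D) = 4x⁴ ÷ 2x³ = 2x. Subtract (2x)·D = 4x⁴ − 10x³ + 6x² + 6x. Remainder: 8x³ − 11x² + 12x + 10.
Step 3: lead(8x³ − 11x² + 12x + 10) ÷ lead(D) = 8x³ ÷ 2x³ = 4. Subtract (4)·D = 8x³ − 20x² + 12x + 12. Remainder: 9x² − 2.

Q(x) = −8x² + 2x + 4; R(x) = 9x² − 2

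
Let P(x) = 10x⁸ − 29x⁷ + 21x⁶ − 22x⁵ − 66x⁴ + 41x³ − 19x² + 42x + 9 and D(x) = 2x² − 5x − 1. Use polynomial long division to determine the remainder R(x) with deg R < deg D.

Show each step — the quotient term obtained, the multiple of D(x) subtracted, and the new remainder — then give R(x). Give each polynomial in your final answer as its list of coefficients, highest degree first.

Step 1: lead(10x⁸ − 29x⁷ + 21x⁶ − 22x⁵ − 66x⁴ + 41x³ − 19x² + 42x + 9) ÷ lead(D) = 10x⁸ ÷ 2x² = 5x⁶. Subtract (5x⁶)·D = 10x⁸ − 25x⁷ − 5x⁶. Remainder: −4x⁷ + 26x⁶ − 22x⁵ − 66x⁴ + 41x³ − 19x² + 42x + 9.
Step 2: lead(−4x⁷ + 26x⁶ − 22x⁵ − 66x⁴ + 41x³ − 19x² + 42x + 9) ÷ lead(D) = −4x⁷ ÷ 2x² = −2x⁵. Subtract (−2x⁵)·D = −4x⁷ + 10x⁶ + 2x⁵. Remainder: 16x⁶ − 24x⁵ − 66x⁴ + 41x³ − 19x² + 42x + 9.
Step 3: lead(16x⁶ − 24x⁵ − 66x⁴ + 41x³ − 19x² + 42x + 9) ÷ lead(D) = 16x⁶ ÷ 2x² = 8x⁴. Subtract (8x⁴)·D = 16x⁶ − 40x⁵ − 8x⁴. Remainder: 16x⁵ − 58x⁴ + 41x³ − 19x² + 42x + 9.
Step 4: lead(16x⁵ − 58x⁴ + 41x³ − 19x² + 42x + 9) ÷ lead(D) = 16x⁵ ÷ 2x² = 8x³. Subtract (8x³)·D = 16x⁵ − 40x⁴ − 8x³. Remainder: −18x⁴ + 49x³ − 19x² + 42x + 9.
Step 5: lead(−18x⁴ + 49x³ − 19x² + 42x + 9) ÷ lead(D) = −18x⁴ ÷ 2x² = −9x². Subtract (−9x²)·D = −18x⁴ + 45x³ + 9x². Remainder: 4x³ − 28x² + 42x + 9.
Step 6: lead(4x³ − 28x² + 42x + 9) ÷ lead(D) = 4x³ ÷ 2x² = 2x. Subtract (2x)·D = 4x³ − 10x² − 2x. Remainder: −18x² + 44x + 9.
Step 7: lead(−18x² + 44x + 9) ÷ lead(D) = −18x² ÷ 2x² = −9. Subtract (−9)·D = −18x² + 45x + 9. Remainder: −x.

R = [-1, 0]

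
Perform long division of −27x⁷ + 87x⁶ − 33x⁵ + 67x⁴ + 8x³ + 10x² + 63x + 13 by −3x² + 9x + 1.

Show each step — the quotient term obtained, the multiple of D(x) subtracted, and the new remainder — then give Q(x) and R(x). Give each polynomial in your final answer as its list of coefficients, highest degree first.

Step 1: lead(−27x⁷ + 87x⁶ − 33x⁵ + 67x⁴ + 8x³ + 10x² + 63x + 13) ÷ lead(D) = −27x⁷ ÷ −3x² = 9x⁵. Subtract (9x⁵)·D = −27x⁷ + 81x⁶ + 9x⁵. Remainder: 6x⁶ − 42x⁵ + 67x⁴ + 8x³ + 10x² + 63x + 13.
Step 2: lead(6x⁶ − 42x⁵ + 67x⁴ + 8x³ + 10x² + 63x + 13) ÷ lead(D) = 6x⁶ ÷ −3x² = −2x⁴. Subtract (−2x⁴)·D = 6x⁶ − 18x⁵ − 2x⁴. Remainder: −24x⁵ + 69x⁴ + 8x³ + 10x² + 63x + 13.
Step 3: lead(−24x⁵ + 69x⁴ + 8x³ + 10x² + 63x + 13) ÷ lead(D) = −24x⁵ ÷ −3x² = 8x³. Subtract (8x³)·D = −24x⁵ + 72x⁴ + 8x³. Remainder: −3x⁴ + 10x² + 63x + 13.
Step 4: lead(−3x⁴ + 10x² + 63x + 13) ÷ lead(D) = −3x⁴ ÷ −3x² = x². Subtract (x²)·D = −3x⁴ + 9x³ + x². Remainder: −9x³ + 9x² + 63x + 13.
Step 5: lead(−9x³ + 9x² + 63x + 13) ÷ lead(D) = −9x³ ÷ −3x² = 3x. Subtract (3x)·D = −9x³ + 27x² + 3x. Remainder: −18x² + 60x + 13.
Step 6: lead(−18x² + 60x + 13) ÷ lead(D) = −18x² ÷ −3x² = 6. Subtract (6)·D = −18x² + 54x + 6. Remainder: 6x + 7.

Q = [9, -2, 8, 1, 3, 6]; R = [6, 7]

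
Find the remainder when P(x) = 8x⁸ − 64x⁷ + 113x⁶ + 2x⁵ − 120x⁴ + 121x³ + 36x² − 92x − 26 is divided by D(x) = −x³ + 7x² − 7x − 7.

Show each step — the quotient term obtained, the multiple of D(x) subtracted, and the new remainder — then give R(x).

Step 1: lead(8x⁸ − 64x⁷ + 113x⁶ + 2x⁵ − 120x⁴ + 121x³ + 36x² − 92x − 26) ÷ lead(D) = 8x⁸ ÷ −x³ = −8x⁵. Subtract (−8x⁵)·D = 8x⁸ − 56x⁷ + 56x⁶ + 56x⁵. Remainder: −8x⁷ + 57x⁶ − 54x⁵ − 120x⁴ + 121x³ + 36x² − 92x − 26.
Step 2: lead(−8x⁷ + 57x⁶ − 54x⁵ − 120x⁴ + 121x³ + 36x² − 92x − 26) ÷ lead(D) = −8x⁷ ÷ −x³ = 8x⁴. Subtract (8x⁴)·D = −8x⁷ + 56x⁶ − 56x⁵ − 56x⁴. Remainder: x⁶ + 2x⁵ − 64x⁴ + 121x³ + 36x² − 92x − 26.
Step 3: lead(x⁶ + 2x⁵ − 64x⁴ + 121x³ + 36x² − 92x − 26) ÷ lead(D) = x⁶ ÷ −x³ = −x³. Subtract (−x³)·D = x⁶ − 7x⁵ + 7x⁴ + 7x³. Remainder: 9x⁵ − 71x⁴ + 114x³ + 36x² − 92x − 26.
Step 4: lead(9x⁵ − 71x⁴ + 114x³ + 36x² − 92x − 26) ÷ lead(D) = 9x⁵ ÷ −x³ = −9x². Subtract (−9x²)·D = 9x⁵ − 63x⁴ + 63x³ + 63x². Remainder: −8x⁴ + 51x³ − 27x² − 92x − 26.
Step 5: lead(−8x⁴ + 51x³ − 27x² − 92x − 26) ÷ lead(D) = −8x⁴ ÷ −x³ = 8x. Subtract (8x)·D = −8x⁴ + 56x³ − 56x² − 56x. Remainder: −5x³ + 29x² − 36x − 26.
Step 6: lead(−5x³ + 29x² − 36x − 26) ÷ lead(D) = −5x³ ÷ −x³ = 5. Subtract (5)·D = −5x³ + 35x² − 35x − 35. Remainder: −6x² − x + 9.

R(x) = −6x² − x + 9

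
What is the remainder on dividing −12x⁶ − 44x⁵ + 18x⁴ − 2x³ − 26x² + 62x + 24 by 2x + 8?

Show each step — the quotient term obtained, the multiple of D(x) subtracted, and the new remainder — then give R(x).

Step 1: lead(−12x⁶ − 44x⁵ + 18x⁴ − 2x³ − 26x² + 62x + 24) ÷ lead(D) = −12x⁶ ÷ 2x = −6x⁵. Subtract (−6x⁵)·D = −12x⁶ − 48x⁵. Remainder: 4x⁵ + 18x⁴ − 2x³ − 26x² + 62x + 24.
Step 2: lead(4x⁵ + 18x⁴ − 2x³ − 26x² + 62x + 24) ÷ lead(D) = 4x⁵ ÷ 2x = 2x⁴. Subtract (2x⁴)·D = 4x⁵ + 16x⁴. Remainder: 2x⁴ − 2x³ − 26x² + 62x + 24.
Step 3: lead(2x⁴ − 2x³ − 26x² + 62x + 24) ÷ lead(D) = 2x⁴ ÷ 2x = x³. Subtract (x³)·D = 2x⁴ + 8x³. Remainder: −10x³ − 26x² + 62x + 24.
Step 4: lead(−10x³ − 26x² + 62x + 24) ÷ lead(D) = −10x³ ÷ 2x = −5x². Subtract (−5x²)·D = −10x³ − 40x². Remainder: 14x² + 62x + 24.
Step 5: lead(14x² + 62x + 24) ÷ lead(D) = 14x² ÷ 2x = 7x. Subtract (7x)·D = 14x² + 56x. Remainder: 6x + 24.
Step 6: lead(6x + 24) ÷ lead(D) = 6x ÷ 2x = 3. Subtract (3)·D = 6x + 24. Remainder: 0.

R(x) = 0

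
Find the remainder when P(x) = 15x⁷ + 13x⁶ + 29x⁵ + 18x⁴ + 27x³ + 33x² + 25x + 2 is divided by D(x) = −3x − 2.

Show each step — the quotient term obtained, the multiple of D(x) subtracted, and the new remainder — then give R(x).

Step 1: lead(15x⁷ + 13x⁶ + 29x⁵ + 18x⁴ + 27x³ + 33x² + 25x + 2) ÷ lead(D) = 15x⁷ ÷ −3x = −5x⁶. Subtract (−5x⁶)·D = 15x⁷ + 10x⁶. Remainder: 3x⁶ + 29x⁵ + 18x⁴ + 27x³ + 33x² + 25x + 2.
Step 2: lead(3x⁶ + 29x⁵ + 18x⁴ + 27x³ + 33x² + 25x + 2) ÷ lead(D) = 3x⁶ ÷ −3x = −x⁵. Subtract (−x⁵)·D = 3x⁶ + 2x⁵. Remainder: 27x⁵ + 18x⁴ + 27x³ + 33x² + 25x + 2.
Step 3: lead(27x⁵ + 18x⁴ + 27x³ + 33x² + 25x + 2) ÷ lead(D) = 27x⁵ ÷ −3x = −9x⁴. Subtract (−9x⁴)·D = 27x⁵ + 18x⁴. Remainder: 27x³ + 33x² + 25x + 2.
Step 4: lead(27x³ + 33x² + 25x + 2) ÷ lead(D) = 27x³ ÷ −3x = −9x². Subtract (−9x²)·D = 27x³ + 18x². Remainder: 15x² + 25x + 2.
Step 5: lead(15x² + 25x + 2) ÷ lead(D) = 15x² ÷ −3x = −5x. Subtract (−5x)·D = 15x² + 10x. Remainder: 15x + 2.
Step 6: lead(15x + 2) ÷ lead(D) = 15x ÷ −3x = −5. Subtract (−5)·D = 15x + 10. Remainder: −8.

R(x) = −8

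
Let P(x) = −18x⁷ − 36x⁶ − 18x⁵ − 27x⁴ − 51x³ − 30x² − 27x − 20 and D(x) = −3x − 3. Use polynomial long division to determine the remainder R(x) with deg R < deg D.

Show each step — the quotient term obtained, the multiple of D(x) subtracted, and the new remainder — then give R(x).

Step 1: lead(−18x⁷ − 36x⁶ − 18x⁵ − 27x⁴ − 51x³ − 30x² − 27x − 20) ÷ lead(D) = −18x⁷ ÷ −3x = 6x⁶. Subtract (6x⁶)·D = −18x⁷ − 18x⁶. Remainder: −18x⁶ − 18x⁵ − 27x⁴ − 51x³ − 30x² − 27x − 20.
Step 2: lead(−18x⁶ − 18x⁵ − 27x⁴ − 51x³ − 30x² − 27x − 20) ÷ lead(D) = −18x⁶ ÷ −3x = 6x⁵. Subtract (6x⁵)·D = −18x⁶ − 18x⁵. Remainder: −27x⁴ − 51x³ − 30x² − 27x − 20.
Step 3: lead(−27x⁴ − 51x³ − 30x² − 27x − 20) ÷ lead(D) = −27x⁴ ÷ −3x = 9x³. Subtract (9x³)·D = −27x⁴ − 27x³. Remainder: −24x³ − 30x² − 27x − 20.
Step 4: lead(−24x³ − 30x² − 27x − 20) ÷ lead(D) = −24x³ ÷ −3x = 8x². Subtract (8x²)·D = −24x³ − 24x². Remainder: −6x² − 27x − 20.
Step 5: lead(−6x² − 27x − 20) ÷ lead(D) = −6x² ÷ −3x = 2x. Subtract (2x)·D = −6x² − 6x. Remainder: −21x − 20.
Step 6: lead(−21x − 20) ÷ lead(D) = −21x ÷ −3x = 7. Subtract (7)·D = −21x − 21. Remainder: 1.

R(x) = 1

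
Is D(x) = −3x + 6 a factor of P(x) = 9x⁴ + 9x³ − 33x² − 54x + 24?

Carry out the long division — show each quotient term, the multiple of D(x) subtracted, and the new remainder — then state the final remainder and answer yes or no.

Step 1: lead(9x⁴ + 9x³ − 33x² − 54x + 24) ÷ lead(D) = 9x⁴ ÷ −3x = −3x³. Subtract (−3x³)·D = 9x⁴ − 18x³. Remainder: 27x³ − 33x² − 54x + 24.
Step 2: lead(27x³ − 33x² − 54x + 24) ÷ lead(D) = 27x³ ÷ −3x = −9x². Subtract (−9x²)·D = 27x³ − 54x². Remainder: 21x² − 54x + 24.
Step 3: lead(21x² − 54x + 24) ÷ lead(D) = 21x² ÷ −3x = −7x. Subtract (−7x)·D = 21x² − 42x. Remainder: −12x + 24.
Step 4: lead(−12x + 24) ÷ lead(D) = −12x ÷ −3x = 4. Subtract (4)·D = −12x + 24. Remainder: 0.

R(x) = 0, so D(x) is a factor of P(x). yes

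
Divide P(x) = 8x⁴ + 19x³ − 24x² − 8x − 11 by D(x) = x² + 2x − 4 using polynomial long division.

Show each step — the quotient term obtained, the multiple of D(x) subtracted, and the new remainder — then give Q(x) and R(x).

Step 1: lead(8x⁴ + 19x³ − 24x² − 8x − 11) ÷ lead(D) = 8x⁴ ÷ x² = 8x². Subtract (8x²)·D = 8x⁴ + 16x³ − 32x². Remainder: 3x³ + 8x² − 8x − 11.
Step 2: lead(3x³ + 8x² − 8x − 11) ÷ lead(D) = 3x³ ÷ x² = 3x. Subtract (3x)·D = 3x³ + 6x² − 12x. Remainder: 2x² + 4x − 11.
Step 3: lead(2x² + 4x − 11) ÷ lead(D) = 2x² ÷ x² = 2. Subtract (2)·D = 2x² + 4x − 8. Remainder: −3.

Q(x) = 8x² + 3x + 2; R(x) = −3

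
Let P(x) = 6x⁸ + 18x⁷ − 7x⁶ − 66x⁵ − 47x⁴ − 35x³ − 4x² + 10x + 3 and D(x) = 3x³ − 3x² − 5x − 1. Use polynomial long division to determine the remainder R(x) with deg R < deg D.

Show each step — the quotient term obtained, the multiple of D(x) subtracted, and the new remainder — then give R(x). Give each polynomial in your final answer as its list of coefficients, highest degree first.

Step 1: lead(6x⁸ + 18x⁷ − 7x⁶ − 66x⁵ − 47x⁴ − 35x³ − 4x² + 10x + 3) ÷ lead(D) = 6x⁸ ÷ 3x³ = 2x⁵. Subtract (2x⁵)·D = 6x⁸ − 6x⁷ − 10x⁶ − 2x⁵. Remainder: 24x⁷ + 3x⁶ − 64x⁵ − 47x⁴ − 35x³ − 4x² + 10x + 3.
Step 2: lead(24x⁷ + 3x⁶ − 64x⁵ − 47x⁴ − 35x³ − 4x² + 10x + 3) ÷ lead(D) = 24x⁷ ÷ 3x³ = 8x⁴. Subtract (8x⁴)·D = 24x⁷ − 24x⁶ − 40x⁵ − 8x⁴. Remainder: 27x⁶ − 24x⁵ − 39x⁴ − 35x³ − 4x² + 10x + 3.
Step 3: lead(27x⁶ − 24x⁵ − 39x⁴ − 35x³ − 4x² + 10x + 3) ÷ lead(D) = 27x⁶ ÷ 3x³ = 9x³. Subtract (9x³)·D = 27x⁶ − 27x⁵ − 45x⁴ − 9x³. Remainder: 3x⁵ + 6x⁴ − 26x³ − 4x² + 10x + 3.
Step 4: lead(3x⁵ + 6x⁴ − 26x³ − 4x² + 10x + 3) ÷ lead(D) = 3x⁵ ÷ 3x³ = x². Subtract (x²)·D = 3x⁵ − 3x⁴ − 5x³ − x². Remainder: 9x⁴ − 21x³ − 3x² + 10x + 3.
Step 5: lead(9x⁴ − 21x³ − 3x² + 10x + 3) ÷ lead(D) = 9x⁴ ÷ 3x³ = 3x. Subtract (3x)·D = 9x⁴ − 9x³ − 15x² − 3x. Remainder: −12x³ + 12x² + 13x + 3.
Step 6: lead(−12x³ + 12x² + 13x + 3) ÷ lead(D) = −12x³ ÷ 3x³ = −4. Subtract (−4)·D = −12x³ + 12x² + 20x + 4. Remainder: −7x − 1.

R = [-7, -1]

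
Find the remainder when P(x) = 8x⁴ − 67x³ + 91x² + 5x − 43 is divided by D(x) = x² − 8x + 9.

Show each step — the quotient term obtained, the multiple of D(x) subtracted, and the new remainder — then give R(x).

R(x) = −8x + 2

Step 1: lead(8x⁴ − 67x³ + 91x² + 5x − 43) ÷ lead(D) = 8x⁴ ÷ x² = 8x². Subtract (8x²)·D = 8x⁴ − 64x³ + 72x². Remainder: −3x³ + 19x² + 5x − 43.
Step 2: lead(−3x³ + 19x² + 5x − 43) ÷ lead(D) = −3x³ ÷ x² = −3x. Subtract (−3x)·D = −3x³ + 24x² − 27x. Remainder: −5x² + 32x − 43.
Step 3: lead(−5x² + 32x − 43) ÷ lead(D) = −5x² ÷ x² = −5. Subtract (−5)·D = −5x² + 40x − 45. Remainder: −8x + 2.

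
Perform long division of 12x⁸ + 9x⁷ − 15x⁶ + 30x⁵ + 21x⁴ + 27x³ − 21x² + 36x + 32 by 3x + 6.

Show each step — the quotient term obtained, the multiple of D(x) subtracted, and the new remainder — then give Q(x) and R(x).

Step 1: lead(12x⁸ + 9x⁷ − 15x⁶ + 30x⁵ + 21x⁴ + 27x³ − 21x² + 36x + 32) ÷ lead(D) = 12x⁸ ÷ 3x = 4x⁷. Subtract (4x⁷)·D = 12x⁸ + 24x⁷. Remainder: −15x⁷ − 15x⁶ + 30x⁵ + 21x⁴ + 27x³ − 21x² + 36x + 32.
Step 2: lead(−15x⁷ − 15x⁶ + 30x⁵ + 21x⁴ + 27x³ − 21x² + 36x + 32) ÷ lead(D) = −15x⁷ ÷ 3x = −5x⁶. Subtract (−5x⁶)·D = −15x⁷ − 30x⁶. Remainder: 15x⁶ + 30x⁵ + 21x⁴ + 27x³ − 21x² + 36x + 32.
Step 3: lead(15x⁶ + 30x⁵ + 21x⁴ + 27x³ − 21x² + 36x + 32) ÷ lead(D) = 15x⁶ ÷ 3x = 5x⁵. Subtract (5x⁵)·D = 15x⁶ + 30x⁵. Remainder: 21x⁴ + 27x³ − 21x² + 36x + 32.
Step 4: lead(21x⁴ + 27x³ − 21x² + 36x + 32) ÷ lead(D) = 21x⁴ ÷ 3x = 7x³. Subtract (7x³)·D = 21x⁴ + 42x³. Remainder: −15x³ − 21x² + 36x + 32.
Step 5: lead(−15x³ − 21x² + 36x + 32) ÷ lead(D) = −15x³ ÷ 3x = −5x². Subtract (−5x²)·D = −15x³ − 30x². Remainder: 9x² + 36x + 32.
Step 6: lead(9x² + 36x + 32) ÷ lead(D) = 9x² ÷ 3x = 3x. Subtract (3x)·D = 9x² + 18x. Remainder: 18x + 32.
Step 7: lead(18x + 32) ÷ lead(D) = 18x ÷ 3x = 6. Subtract (6)·D = 18x + 36. Remainder: −4.

Q(x) = 4x⁷ − 5x⁶ + 5x⁵ + 7x³ − 5x² + 3x + 6; R(x) = −4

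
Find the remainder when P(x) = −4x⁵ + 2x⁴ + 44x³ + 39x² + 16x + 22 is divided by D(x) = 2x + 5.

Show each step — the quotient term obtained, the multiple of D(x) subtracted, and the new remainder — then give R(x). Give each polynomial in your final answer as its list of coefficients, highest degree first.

R = [7]

Step 1: lead(−4x⁵ + 2x⁴ + 44x³ + 39x² + 16x + 22) ÷ lead(D) = −4x⁵ ÷ 2x = −2x⁴. Subtract (−2x⁴)·D = −4x⁵ − 10x⁴. Remainder: 12x⁴ + 44x³ + 39x² + 16x + 22.
Step 2: lead(12x⁴ + 44x³ + 39x² + 16x + 22) ÷ lead(D) = 12x⁴ ÷ 2x = 6x³. Subtract (6x³)·D = 12x⁴ + 30x³. Remainder: 14x³ + 39x² + 16x + 22.
Step 3: lead(14x³ + 39x² + 16x + 22) ÷ lead(D) = 14x³ ÷ 2x = 7x². Subtract (7x²)·D = 14x³ + 35x². Remainder: 4x² + 16x + 22.
Step 4: lead(4x² + 16x + 22) ÷ lead(D) = 4x² ÷ 2x = 2x. Subtract (2x)·D = 4x² + 10x. Remainder: 6x + 22.
Step 5: lead(6x + 22) ÷ lead(D) = 6x ÷ 2x = 3. Subtract (3)·D = 6x + 15. Remainder: 7.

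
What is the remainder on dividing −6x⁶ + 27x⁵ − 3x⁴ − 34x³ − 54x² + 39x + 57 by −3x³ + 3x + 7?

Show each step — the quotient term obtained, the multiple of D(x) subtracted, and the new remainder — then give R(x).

R(x) = −3x + 8

Step 1: lead(−6x⁶ + 27x⁵ − 3x⁴ − 34x³ − 54x² + 39x + 57) ÷ lead(D) = −6x⁶ ÷ −3x³ = 2x³. Subtract (2x³)·D = −6x⁶ + 6x⁴ + 14x³. Remainder: 27x⁵ − 9x⁴ − 48x³ − 54x² + 39x + 57.
Step 2: lead(27x⁵ − 9x⁴ − 48x³ − 54x² + 39x + 57) ÷ lead(D) = 27x⁵ ÷ −3x³ = −9x². Subtract (−9x²)·D = 27x⁵ − 27x³ − 63x². Remainder: −9x⁴ − 21x³ + 9x² + 39x + 57.
Step 3: lead(−9x⁴ − 21x³ + 9x² + 39x + 57) ÷ lead(D) = −9x⁴ ÷ −3x³ = 3x. Subtract (3x)·D = −9x⁴ + 9x² + 21x. Remainder: −21x³ + 18x + 57.
Step 4: lead(−21x³ + 18x + 57) ÷ lead(D) = −21x³ ÷ −3x³ = 7. Subtract (7)·D = −21x³ + 21x + 49. Remainder: −3x + 8.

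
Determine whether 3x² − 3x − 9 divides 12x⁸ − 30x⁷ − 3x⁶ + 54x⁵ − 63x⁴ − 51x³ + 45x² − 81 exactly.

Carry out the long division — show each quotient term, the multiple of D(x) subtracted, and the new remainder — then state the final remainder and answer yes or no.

Step 1: lead(12x⁸ − 30x⁷ − 3x⁶ + 54x⁵ − 63x⁴ − 51x³ + 45x² − 81) ÷ lead(D) = 12x⁸ ÷ 3x² = 4x⁶. Subtract (4x⁶)·D = 12x⁸ − 12x⁷ − 36x⁶. Remainder: −18x⁷ + 33x⁶ + 54x⁵ − 63x⁴ − 51x³ + 45x² − 81.
Step 2: lead(−18x⁷ + 33x⁶ + 54x⁵ − 63x⁴ − 51x³ + 45x² − 81) ÷ lead(D) = −18x⁷ ÷ 3x² = −6x⁵. Subtract (−6x⁵)·D = −18x⁷ + 18x⁶ + 54x⁵. Remainder: 15x⁶ − 63x⁴ − 51x³ + 45x² − 81.
Step 3: lead(15x⁶ − 63x⁴ − 51x³ + 45x² − 81) ÷ lead(D) = 15x⁶ ÷ 3x² = 5x⁴. Subtract (5x⁴)·D = 15x⁶ − 15x⁵ − 45x⁴. Remainder: 15x⁵ − 18x⁴ − 51x³ + 45x² − 81.
Step 4: lead(15x⁵ − 18x⁴ − 51x³ + 45x² − 81) ÷ lead(D) = 15x⁵ ÷ 3x² = 5x³. Subtract (5x³)·D = 15x⁵ − 15x⁴ − 45x³. Remainder: −3x⁴ − 6x³ + 45x² − 81.
Step 5: lead(−3x⁴ − 6x³ + 45x² − 81) ÷ lead(D) = −3x⁴ ÷ 3x² = −x². Subtract (−x²)·D = −3x⁴ + 3x³ + 9x². Remainder: −9x³ + 36x² − 81.
Step 6: lead(−9x³ + 36x² − 81) ÷ lead(D) = −9x³ ÷ 3x² = −3x. Subtract (−3x)·D = −9x³ + 9x² + 27x. Remainder: 27x² − 27x − 81.
Step 7: lead(27x² − 27x − 81) ÷ lead(D) = 27x² ÷ 3x² = 9. Subtract (9)·D = 27x² − 27x − 81. Remainder: 0.

R(x) = 0, so D(x) is a factor of P(x). yes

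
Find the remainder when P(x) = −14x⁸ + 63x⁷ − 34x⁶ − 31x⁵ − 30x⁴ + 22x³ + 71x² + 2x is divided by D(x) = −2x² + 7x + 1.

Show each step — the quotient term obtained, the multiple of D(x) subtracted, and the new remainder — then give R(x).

R(x) = 1

Step 1: lead(−14x⁸ + 63x⁷ − 34x⁶ − 31x⁵ − 30x⁴ + 22x³ + 71x² + 2x) ÷ lead(D) = −14x⁸ ÷ −2x² = 7x⁶. Subtract (7x⁶)·D = −14x⁸ + 49x⁷ + 7x⁶. Remainder: 14x⁷ − 41x⁶ − 31x⁵ − 30x⁴ + 22x³ + 71x² + 2x.
Step 2: lead(14x⁷ − 41x⁶ − 31x⁵ − 30x⁴ + 22x³ + 71x² + 2x) ÷ lead(D) = 14x⁷ ÷ −2x² = −7x⁵. Subtract (−7x⁵)·D = 14x⁷ − 49x⁶ − 7x⁵. Remainder: 8x⁶ − 24x⁵ − 30x⁴ + 22x³ + 71x² + 2x.
Step 3: lead(8x⁶ − 24x⁵ − 30x⁴ + 22x³ + 71x² + 2x) ÷ lead(D) = 8x⁶ ÷ −2x² = −4x⁴. Subtract (−4x⁴)·D = 8x⁶ − 28x⁵ − 4x⁴. Remainder: 4x⁵ − 26x⁴ + 22x³ + 71x² + 2x.
Step 4: lead(4x⁵ − 26x⁴ + 22x³ + 71x² + 2x) ÷ lead(D) = 4x⁵ ÷ −2x² = −2x³. Subtract (−2x³)·D = 4x⁵ − 14x⁴ − 2x³. Remainder: −12x⁴ + 24x³ + 71x² + 2x.
Step 5: lead(−12x⁴ + 24x³ + 71x² + 2x) ÷ lead(D) = −12x⁴ ÷ −2x² = 6x². Subtract (6x²)·D = −12x⁴ + 42x³ + 6x². Remainder: −18x³ + 65x² + 2x.
Step 6: lead(−18x³ + 65x² + 2x) ÷ lead(D) = −18x³ ÷ −2x² = 9x. Subtract (9x)·D = −18x³ + 63x² + 9x. Remainder: 2x² − 7x.
Step 7: lead(2x² − 7x) ÷ lead(D) = 2x² ÷ −2x² = −1. Subtract (−1)·D = 2x² − 7x − 1. Remainder: 1.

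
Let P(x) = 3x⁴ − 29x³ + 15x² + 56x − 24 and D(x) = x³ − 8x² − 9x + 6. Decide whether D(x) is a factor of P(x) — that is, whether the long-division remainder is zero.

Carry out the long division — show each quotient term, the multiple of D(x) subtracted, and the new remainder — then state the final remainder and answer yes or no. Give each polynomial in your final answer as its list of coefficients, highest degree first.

Step 1: lead(3x⁴ − 29x³ + 15x² + 56x − 24) ÷ lead(D) = 3x⁴ ÷ x³ = 3x. Subtract (3x)·D = 3x⁴ − 24x³ − 27x² + 18x. Remainder: −5x³ + 42x² + 38x − 24.
Step 2: lead(−5x³ + 42x² + 38x − 24) ÷ lead(D) = −5x³ ÷ x³ = −5. Subtract (−5)·D = −5x³ + 40x² + 45x − 30. Remainder: 2x² − 7x + 6.

R = [2, -7, 6], so D(x) is not a factor of P(x). no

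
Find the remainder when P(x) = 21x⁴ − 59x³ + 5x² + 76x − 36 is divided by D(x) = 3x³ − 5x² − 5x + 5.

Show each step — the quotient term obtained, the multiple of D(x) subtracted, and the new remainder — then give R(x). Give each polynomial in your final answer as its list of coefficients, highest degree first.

R = [1, 4]

Step 1: lead(21x⁴ − 59x³ + 5x² + 76x − 36) ÷ lead(D) = 21x⁴ ÷ 3x³ = 7x. Subtract (7x)·D = 21x⁴ − 35x³ − 35x² + 35x. Remainder: −24x³ + 40x² + 41x − 36.
Step 2: lead(−24x³ + 40x² + 41x − 36) ÷ lead(D) = −24x³ ÷ 3x³ = −8. Subtract (−8)·D = −24x³ + 40x² + 40x − 40. Remainder: x + 4.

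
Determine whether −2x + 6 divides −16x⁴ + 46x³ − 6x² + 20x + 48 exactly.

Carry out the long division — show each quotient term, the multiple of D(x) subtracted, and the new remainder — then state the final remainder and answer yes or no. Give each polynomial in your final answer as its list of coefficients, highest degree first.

R = [0], so D(x) is a factor of P(x). yes

Step 1: lead(−16x⁴ + 46x³ − 6x² + 20x + 48) ÷ lead(D) = −16x⁴ ÷ −2x = 8x³. Subtract (8x³)·D = −16x⁴ + 48x³. Remainder: −2x³ − 6x² + 20x + 48.
Step 2: lead(−2x³ − 6x² + 20x + 48) ÷ lead(D) = −2x³ ÷ −2x = x². Subtract (x²)·D = −2x³ + 6x². Remainder: −12x² + 20x + 48.
Step 3: lead(−12x² + 20x + 48) ÷ lead(D) = −12x² ÷ −2x = 6x. Subtract (6x)·D = −12x² + 36x. Remainder: −16x + 48.
Step 4: lead(−16x + 48) ÷ lead(D) = −16x ÷ −2x = 8. Subtract (8)·D = −16x + 48. Remainder: 0.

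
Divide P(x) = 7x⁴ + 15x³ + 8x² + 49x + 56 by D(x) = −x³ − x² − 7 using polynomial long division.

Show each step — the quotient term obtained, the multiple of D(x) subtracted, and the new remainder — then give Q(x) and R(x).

Step 1: lead(7x⁴ + 15x³ + 8x² + 49x + 56) ÷ lead(D) = 7x⁴ ÷ −x³ = −7x. Subtract (−7x)·D = 7x⁴ + 7x³ + 49x. Remainder: 8x³ + 8x² + 56.
Step 2: lead(8x³ + 8x² + 56) ÷ lead(D) = 8x³ ÷ −x³ = −8. Subtract (−8)·D = 8x³ + 8x² + 56. Remainder: 0.

Q(x) = −7x − 8; R(x) = 0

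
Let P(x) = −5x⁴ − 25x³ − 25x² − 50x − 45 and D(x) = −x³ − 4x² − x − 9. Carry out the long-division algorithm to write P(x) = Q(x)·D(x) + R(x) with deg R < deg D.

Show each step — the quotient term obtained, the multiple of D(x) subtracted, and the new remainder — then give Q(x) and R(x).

Q(x) = 5x + 5; R(x) = 0

Step 1: lead(−5x⁴ − 25x³ − 25x² − 50x − 45) ÷ lead(D) = −5x⁴ ÷ −x³ = 5x. Subtract (5x)·D = −5x⁴ − 20x³ − 5x² − 45x. Remainder: −5x³ − 20x² − 5x − 45.
Step 2: lead(−5x³ − 20x² − 5x − 45) ÷ lead(D) = −5x³ ÷ −x³ = 5. Subtract (5)·D = −5x³ − 20x² − 5x − 45. Remainder: 0.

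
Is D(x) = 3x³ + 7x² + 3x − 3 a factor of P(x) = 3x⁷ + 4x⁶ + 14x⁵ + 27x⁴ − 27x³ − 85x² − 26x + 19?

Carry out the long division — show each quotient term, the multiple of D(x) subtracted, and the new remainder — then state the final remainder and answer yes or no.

Step 1: lead(3x⁷ + 4x⁶ + 14x⁵ + 27x⁴ − 27x³ − 85x² − 26x + 19) ÷ lead(D) = 3x⁷ ÷ 3x³ = x⁴. Subtract (x⁴)·D = 3x⁷ + 7x⁶ + 3x⁵ − 3x⁴. Remainder: −3x⁶ + 11x⁵ + 30x⁴ − 27x³ − 85x² − 26x + 19.
Step 2: lead(−3x⁶ + 11x⁵ + 30x⁴ − 27x³ − 85x² − 26x + 19) ÷ lead(D) = −3x⁶ ÷ 3x³ = −x³. Subtract (−x³)·D = −3x⁶ − 7x⁵ − 3x⁴ + 3x³. Remainder: 18x⁵ + 33x⁴ − 30x³ − 85x² − 26x + 19.
Step 3: lead(18x⁵ + 33x⁴ − 30x³ − 85x² − 26x + 19) ÷ lead(D) = 18x⁵ ÷ 3x³ = 6x². Subtract (6x²)·D = 18x⁵ + 42x⁴ + 18x³ − 18x². Remainder: −9x⁴ − 48x³ − 67x² − 26x + 19.
Step 4: lead(−9x⁴ − 48x³ − 67x² − 26x + 19) ÷ lead(D) = −9x⁴ ÷ 3x³ = −3x. Subtract (−3x)·D = −9x⁴ − 21x³ − 9x² + 9x. Remainder: −27x³ − 58x² − 35x + 19.
Step 5: lead(−27x³ − 58x² − 35x + 19) ÷ lead(D) = −27x³ ÷ 3x³ = −9. Subtract (−9)·D = −27x³ − 63x² − 27x + 27. Remainder: 5x² − 8x − 8.

R(x) = 5x² − 8x − 8, so D(x) is not a factor of P(x). no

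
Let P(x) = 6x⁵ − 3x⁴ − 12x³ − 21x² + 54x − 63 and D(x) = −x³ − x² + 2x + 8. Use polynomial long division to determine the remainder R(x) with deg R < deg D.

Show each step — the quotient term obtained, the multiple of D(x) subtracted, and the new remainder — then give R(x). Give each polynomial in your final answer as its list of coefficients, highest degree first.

R = [9]

Step 1: lead(6x⁵ − 3x⁴ − 12x³ − 21x² + 54x − 63) ÷ lead(D) = 6x⁵ ÷ −x³ = −6x². Subtract (−6x²)·D = 6x⁵ + 6x⁴ − 12x³ − 48x². Remainder: −9x⁴ + 27x² + 54x − 63.
Step 2: lead(−9x⁴ + 27x² + 54x − 63) ÷ lead(D) = −9x⁴ ÷ −x³ = 9x. Subtract (9x)·D = −9x⁴ − 9x³ + 18x² + 72x. Remainder: 9x³ + 9x² − 18x − 63.
Step 3: lead(9x³ + 9x² − 18x − 63) ÷ lead(D) = 9x³ ÷ −x³ = −9. Subtract (−9)·D = 9x³ + 9x² − 18x − 72. Remainder: 9.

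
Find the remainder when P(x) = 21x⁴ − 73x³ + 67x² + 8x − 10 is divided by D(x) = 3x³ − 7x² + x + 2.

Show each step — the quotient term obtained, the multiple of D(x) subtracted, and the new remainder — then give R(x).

R(x) = 4x² + 2x + 6

Step 1: lead(21x⁴ − 73x³ + 67x² + 8x − 10) ÷ lead(D) = 21x⁴ ÷ 3x³ = 7x. Subtract (7x)·D = 21x⁴ − 49x³ + 7x² + 14x. Remainder: −24x³ + 60x² − 6x − 10.
Step 2: lead(−24x³ + 60x² − 6x − 10) ÷ lead(D) = −24x³ ÷ 3x³ = −8. Subtract (−8)·D = −24x³ + 56x² − 8x − 16. Remainder: 4x² + 2x + 6.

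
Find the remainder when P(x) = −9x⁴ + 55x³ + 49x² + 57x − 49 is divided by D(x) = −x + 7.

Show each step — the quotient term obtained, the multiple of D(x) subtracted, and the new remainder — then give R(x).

R(x) = 7

Step 1: lead(−9x⁴ + 55x³ + 49x² + 57x − 49) ÷ lead(D) = −9x⁴ ÷ −x = 9x³. Subtract (9x³)·D = −9x⁴ + 63x³. Remainder: −8x³ + 49x² + 57x − 49.
Step 2: lead(−8x³ + 49x² + 57x − 49) ÷ lead(D) = −8x³ ÷ −x = 8x². Subtract (8x²)·D = −8x³ + 56x². Remainder: −7x² + 57x − 49.
Step 3: lead(−7x² + 57x − 49) ÷ lead(D) = −7x² ÷ −x = 7x. Subtract (7x)·D = −7x² + 49x. Remainder: 8x − 49.
Step 4: lead(8x − 49) ÷ lead(D) = 8x ÷ −x = −8. Subtract (−8)·D = 8x − 56. Remainder: 7.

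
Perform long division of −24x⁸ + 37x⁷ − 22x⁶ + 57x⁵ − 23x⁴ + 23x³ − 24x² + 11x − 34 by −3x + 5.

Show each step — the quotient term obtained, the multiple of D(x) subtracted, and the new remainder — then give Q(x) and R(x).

Q(x) = 8x⁷ + x⁶ + 9x⁵ − 4x⁴ + x³ − 6x² − 2x − 7; R(x) = 1

Step 1: lead(−24x⁸ + 37x⁷ − 22x⁶ + 57x⁵ − 23x⁴ + 23x³ − 24x² + 11x − 34) ÷ lead(D) = −24x⁸ ÷ −3x = 8x⁷. Subtract (8x⁷)·D = −24x⁸ + 40x⁷. Remainder: −3x⁷ − 22x⁶ + 57x⁵ − 23x⁴ + 23x³ − 24x² + 11x − 34.
Step 2: lead(−3x⁷ − 22x⁶ + 57x⁵ − 23x⁴ + 23x³ − 24x² + 11x − 34) ÷ lead(D) = −3x⁷ ÷ −3x = x⁶. Subtract (x⁶)·D = −3x⁷ + 5x⁶. Remainder: −27x⁶ + 57x⁵ − 23x⁴ + 23x³ − 24x² + 11x − 34.
Step 3: lead(−27x⁶ + 57x⁵ − 23x⁴ + 23x³ − 24x² + 11x − 34) ÷ lead(D) = −27x⁶ ÷ −3x = 9x⁵. Subtract (9x⁵)·D = −27x⁶ + 45x⁵. Remainder: 12x⁵ − 23x⁴ + 23x³ − 24x² + 11x − 34.
Step 4: lead(12x⁵ − 23x⁴ + 23x³ − 24x² + 11x − 34) ÷ lead(D) = 12x⁵ ÷ −3x = −4x⁴. Subtract (−4x⁴)·D = 12x⁵ − 20x⁴. Remainder: −3x⁴ + 23x³ − 24x² + 11x − 34.
Step 5: lead(−3x⁴ + 23x³ − 24x² + 11x − 34) ÷ lead(D) = −3x⁴ ÷ −3x = x³. Subtract (x³)·D = −3x⁴ + 5x³. Remainder: 18x³ − 24x² + 11x − 34.
Step 6: lead(18x³ − 24x² + 11x − 34) ÷ lead(D) = 18x³ ÷ −3x = −6x². Subtract (−6x²)·D = 18x³ − 30x². Remainder: 6x² + 11x − 34.
Step 7: lead(6x² + 11x − 34) ÷ lead(D) = 6x² ÷ −3x = −2x. Subtract (−2x)·D = 6x² − 10x. Remainder: 21x − 34.
Step 8: lead(21x − 34) ÷ lead(D) = 21x ÷ −3x = −7. Subtract (−7)·D = 21x − 35. Remainder: 1.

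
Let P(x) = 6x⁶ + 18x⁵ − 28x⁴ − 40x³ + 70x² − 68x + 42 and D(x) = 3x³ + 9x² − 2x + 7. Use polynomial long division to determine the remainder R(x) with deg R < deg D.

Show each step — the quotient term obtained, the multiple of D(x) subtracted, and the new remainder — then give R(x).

R(x) = 0

Step 1: lead(6x⁶ + 18x⁵ − 28x⁴ − 40x³ + 70x² − 68x + 42) ÷ lead(D) = 6x⁶ ÷ 3x³ = 2x³. Subtract (2x³)·D = 6x⁶ + 18x⁵ − 4x⁴ + 14x³. Remainder: −24x⁴ − 54x³ + 70x² − 68x + 42.
Step 2: lead(−24x⁴ − 54x³ + 70x² − 68x + 42) ÷ lead(D) = −24x⁴ ÷ 3x³ = −8x. Subtract (−8x)·D = −24x⁴ − 72x³ + 16x² − 56x. Remainder: 18x³ + 54x² − 12x + 42.
Step 3: lead(18x³ + 54x² − 12x + 42) ÷ lead(D) = 18x³ ÷ 3x³ = 6. Subtract (6)·D = 18x³ + 54x² − 12x + 42. Remainder: 0.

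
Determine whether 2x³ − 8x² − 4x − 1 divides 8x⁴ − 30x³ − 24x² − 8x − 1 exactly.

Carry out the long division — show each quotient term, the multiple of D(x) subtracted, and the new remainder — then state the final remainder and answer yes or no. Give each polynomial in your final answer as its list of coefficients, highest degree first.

R = [0], so D(x) is a factor of P(x). yes

Step 1: lead(8x⁴ − 30x³ − 24x² − 8x − 1) ÷ lead(D) = 8x⁴ ÷ 2x³ = 4x. Subtract (4x)·D = 8x⁴ − 32x³ − 16x² − 4x. Remainder: 2x³ − 8x² − 4x − 1.
Step 2: lead(2x³ − 8x² − 4x − 1) ÷ lead(D) = 2x³ ÷ 2x³ = 1. Subtract (1)·D = 2x³ − 8x² − 4x − 1. Remainder: 0.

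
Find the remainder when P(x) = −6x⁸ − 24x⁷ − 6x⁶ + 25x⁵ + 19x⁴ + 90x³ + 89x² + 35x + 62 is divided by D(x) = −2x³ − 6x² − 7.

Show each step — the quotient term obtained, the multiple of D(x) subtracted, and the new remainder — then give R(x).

Step 1: lead(−6x⁸ − 24x⁷ − 6x⁶ + 25x⁵ + 19x⁴ + 90x³ + 89x² + 35x + 62) ÷ lead(D) = −6x⁸ ÷ −2x³ = 3x⁵. Subtract (3x⁵)·D = −6x⁸ − 18x⁷ − 21x⁵. Remainder: −6x⁷ − 6x⁶ + 46x⁵ + 19x⁴ + 90x³ + 89x² + 35x + 62.
Step 2: lead(−6x⁷ − 6x⁶ + 46x⁵ + 19x⁴ + 90x³ + 89x² + 35x + 62) ÷ lead(D) = −6x⁷ ÷ −2x³ = 3x⁴. Subtract (3x⁴)·D = −6x⁷ − 18x⁶ − 21x⁴. Remainder: 12x⁶ + 46x⁵ + 40x⁴ + 90x³ + 89x² + 35x + 62.
Step 3: lead(12x⁶ + 46x⁵ + 40x⁴ + 90x³ + 89x² + 35x + 62) ÷ lead(D) = 12x⁶ ÷ −2x³ = −6x³. Subtract (−6x³)·D = 12x⁶ + 36x⁵ + 42x³. Remainder: 10x⁵ + 40x⁴ + 48x³ + 89x² + 35x + 62.
Step 4: lead(10x⁵ + 40x⁴ + 48x³ + 89x² + 35x + 62) ÷ lead(D) = 10x⁵ ÷ −2x³ = −5x². Subtract (−5x²)·D = 10x⁵ + 30x⁴ + 35x². Remainder: 10x⁴ + 48x³ + 54x² + 35x + 62.
Step 5: lead(10x⁴ + 48x³ + 54x² + 35x + 62) ÷ lead(D) = 10x⁴ ÷ −2x³ = −5x. Subtract (−5x)·D = 10x⁴ + 30x³ + 35x. Remainder: 18x³ + 54x² + 62.
Step 6: lead(18x³ + 54x² + 62) ÷ lead(D) = 18x³ ÷ −2x³ = −9. Subtract (−9)·D = 18x³ + 54x² + 63. Remainder: −1.

R(x) = −1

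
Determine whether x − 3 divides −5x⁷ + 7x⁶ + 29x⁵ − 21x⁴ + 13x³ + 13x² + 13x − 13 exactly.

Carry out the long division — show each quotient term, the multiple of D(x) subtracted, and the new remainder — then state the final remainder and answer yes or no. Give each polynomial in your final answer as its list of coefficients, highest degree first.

R = [8], so D(x) is not a factor of P(x). no

Step 1: lead(−5x⁷ + 7x⁶ + 29x⁵ − 21x⁴ + 13x³ + 13x² + 13x − 13) ÷ lead(D) = −5x⁷ ÷ x = −5x⁶. Subtract (−5x⁶)·D = −5x⁷ + 15x⁶. Remainder: −8x⁶ + 29x⁵ − 21x⁴ + 13x³ + 13x² + 13x − 13.
Step 2: lead(−8x⁶ + 29x⁵ − 21x⁴ + 13x³ + 13x² + 13x − 13) ÷ lead(D) = −8x⁶ ÷ x = −8x⁵. Subtract (−8x⁵)·D = −8x⁶ + 24x⁵. Remainder: 5x⁵ − 21x⁴ + 13x³ + 13x² + 13x − 13.
Step 3: lead(5x⁵ − 21x⁴ + 13x³ + 13x² + 13x − 13) ÷ lead(D) = 5x⁵ ÷ x = 5x⁴. Subtract (5x⁴)·D = 5x⁵ − 15x⁴. Remainder: −6x⁴ + 13x³ + 13x² + 13x − 13.
Step 4: lead(−6x⁴ + 13x³ + 13x² + 13x − 13) ÷ lead(D) = −6x⁴ ÷ x = −6x³. Subtract (−6x³)·D = −6x⁴ + 18x³. Remainder: −5x³ + 13x² + 13x − 13.
Step 5: lead(−5x³ + 13x² + 13x − 13) ÷ lead(D) = −5x³ ÷ x = −5x². Subtract (−5x²)·D = −5x³ + 15x². Remainder: −2x² + 13x − 13.
Step 6: lead(−2x² + 13x − 13) ÷ lead(D) = −2x² ÷ x = −2x. Subtract (−2x)·D = −2x² + 6x. Remainder: 7x − 13.
Step 7: lead(7x − 13) ÷ lead(D) = 7x ÷ x = 7. Subtract (7)·D = 7x − 21. Remainder: 8.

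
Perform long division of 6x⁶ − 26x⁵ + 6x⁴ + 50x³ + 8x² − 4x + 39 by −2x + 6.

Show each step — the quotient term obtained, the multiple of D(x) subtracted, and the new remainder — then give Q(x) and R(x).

Q(x) = −3x⁵ + 4x⁴ + 9x³ + 2x² + 2x + 8; R(x) = −9

Step 1: lead(6x⁶ − 26x⁵ + 6x⁴ + 50x³ + 8x² − 4x + 39) ÷ lead(D) = 6x⁶ ÷ −2x = −3x⁵. Subtract (−3x⁵)·D = 6x⁶ − 18x⁵. Remainder: −8x⁵ + 6x⁴ + 50x³ + 8x² − 4x + 39.
Step 2: lead(−8x⁵ + 6x⁴ + 50x³ + 8x² − 4x + 39) ÷ lead(D) = −8x⁵ ÷ −2x = 4x⁴. Subtract (4x⁴)·D = −8x⁵ + 24x⁴. Remainder: −18x⁴ + 50x³ + 8x² − 4x + 39.
Step 3: lead(−18x⁴ + 50x³ + 8x² − 4x + 39) ÷ lead(D) = −18x⁴ ÷ −2x = 9x³. Subtract (9x³)·D = −18x⁴ + 54x³. Remainder: −4x³ + 8x² − 4x + 39.
Step 4: lead(−4x³ + 8x² − 4x + 39) ÷ lead(D) = −4x³ ÷ −2x = 2x². Subtract (2x²)·D = −4x³ + 12x². Remainder: −4x² − 4x + 39.
Step 5: lead(−4x² − 4x + 39) ÷ lead(D) = −4x² ÷ −2x = 2x. Subtract (2x)·D = −4x² + 12x. Remainder: −16x + 39.
Step 6: lead(−16x + 39) ÷ lead(D) = −16x ÷ −2x = 8. Subtract (8)·D = −16x + 48. Remainder: −9.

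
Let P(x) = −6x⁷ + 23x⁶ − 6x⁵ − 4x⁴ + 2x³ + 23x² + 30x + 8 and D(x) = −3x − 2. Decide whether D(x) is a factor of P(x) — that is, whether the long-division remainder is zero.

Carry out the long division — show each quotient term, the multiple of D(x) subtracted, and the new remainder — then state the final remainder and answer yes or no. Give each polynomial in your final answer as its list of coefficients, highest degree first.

R = [0], so D(x) is a factor of P(x). yes

Step 1: lead(−6x⁷ + 23x⁶ − 6x⁵ − 4x⁴ + 2x³ + 23x² + 30x + 8) ÷ lead(D) = −6x⁷ ÷ −3x = 2x⁶. Subtract (2x⁶)·D = −6x⁷ − 4x⁶. Remainder: 27x⁶ − 6x⁵ − 4x⁴ + 2x³ + 23x² + 30x + 8.
Step 2: lead(27x⁶ − 6x⁵ − 4x⁴ + 2x³ + 23x² + 30x + 8) ÷ lead(D) = 27x⁶ ÷ −3x = −9x⁵. Subtract (−9x⁵)·D = 27x⁶ + 18x⁵. Remainder: −24x⁵ − 4x⁴ + 2x³ + 23x² + 30x + 8.
Step 3: lead(−24x⁵ − 4x⁴ + 2x³ + 23x² + 30x + 8) ÷ lead(D) = −24x⁵ ÷ −3x = 8x⁴. Subtract (8x⁴)·D = −24x⁵ − 16x⁴. Remainder: 12x⁴ + 2x³ + 23x² + 30x + 8.
Step 4: lead(12x⁴ + 2x³ + 23x² + 30x + 8) ÷ lead(D) = 12x⁴ ÷ −3x = −4x³. Subtract (−4x³)·D = 12x⁴ + 8x³. Remainder: −6x³ + 23x² + 30x + 8.
Step 5: lead(−6x³ + 23x² + 30x + 8) ÷ lead(D) = −6x³ ÷ −3x = 2x². Subtract (2x²)·D = −6x³ − 4x². Remainder: 27x² + 30x + 8.
Step 6: lead(27x² + 30x + 8) ÷ lead(D) = 27x² ÷ −3x = −9x. Subtract (−9x)·D = 27x² + 18x. Remainder: 12x + 8.
Step 7: lead(12x + 8) ÷ lead(D) = 12x ÷ −3x = −4. Subtract (−4)·D = 12x + 8. Remainder: 0.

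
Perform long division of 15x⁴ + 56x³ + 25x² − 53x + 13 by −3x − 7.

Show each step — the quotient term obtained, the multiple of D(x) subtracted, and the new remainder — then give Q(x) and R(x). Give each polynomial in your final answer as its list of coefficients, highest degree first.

Q = [-5, -7, 8, -1]; R = [6]

Step 1: lead(15x⁴ + 56x³ + 25x² − 53x + 13) ÷ lead(D) = 15x⁴ ÷ −3x = −5x³. Subtract (−5x³)·D = 15x⁴ + 35x³. Remainder: 21x³ + 25x² − 53x + 13.
Step 2: lead(21x³ + 25x² − 53x + 13) ÷ lead(D) = 21x³ ÷ −3x = −7x². Subtract (−7x²)·D = 21x³ + 49x². Remainder: −24x² − 53x + 13.
Step 3: lead(−24x² − 53x + 13) ÷ lead(D) = −24x² ÷ −3x = 8x. Subtract (8x)·D = −24x² − 56x. Remainder: 3x + 13.
Step 4: lead(3x + 13) ÷ lead(D) = 3x ÷ −3x = −1. Subtract (−1)·D = 3x + 7. Remainder: 6.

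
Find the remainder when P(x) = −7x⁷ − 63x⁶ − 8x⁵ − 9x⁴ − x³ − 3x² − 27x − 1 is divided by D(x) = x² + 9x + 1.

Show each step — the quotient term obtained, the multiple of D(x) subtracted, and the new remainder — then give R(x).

Step 1: lead(−7x⁷ − 63x⁶ − 8x⁵ − 9x⁴ − x³ − 3x² − 27x − 1) ÷ lead(D) = −7x⁷ ÷ x² = −7x⁵. Subtract (−7x⁵)·D = −7x⁷ − 63x⁶ − 7x⁵. Remainder: −x⁵ − 9x⁴ − x³ − 3x² − 27x − 1.
Step 2: lead(−x⁵ − 9x⁴ − x³ − 3x² − 27x − 1) ÷ lead(D) = −x⁵ ÷ x² = −x³. Subtract (−x³)·D = −x⁵ − 9x⁴ − x³. Remainder: −3x² − 27x − 1.
Step 3: lead(−3x² − 27x − 1) ÷ lead(D) = −3x² ÷ x² = −3. Subtract (−3)·D = −3x² − 27x − 3. Remainder: 2.

R(x) = 2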